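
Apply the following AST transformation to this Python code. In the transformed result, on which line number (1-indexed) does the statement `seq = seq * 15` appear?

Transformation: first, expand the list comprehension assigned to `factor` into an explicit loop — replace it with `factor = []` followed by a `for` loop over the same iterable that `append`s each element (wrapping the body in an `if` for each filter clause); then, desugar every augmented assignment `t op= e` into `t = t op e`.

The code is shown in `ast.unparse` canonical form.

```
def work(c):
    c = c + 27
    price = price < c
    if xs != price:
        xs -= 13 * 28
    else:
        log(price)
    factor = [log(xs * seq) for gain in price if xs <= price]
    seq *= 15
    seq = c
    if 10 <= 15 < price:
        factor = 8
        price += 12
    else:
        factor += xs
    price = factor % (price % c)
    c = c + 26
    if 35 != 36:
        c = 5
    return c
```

12

Transformed code:
def work(c):
    c = c + 27
    price = price < c
    if xs != price:
        xs = xs - 13 * 28
    else:
        log(price)
    factor = []
    for gain in price:
        if xs <= price:
            factor.append(log(xs * seq))
    seq = seq * 15
    seq = c
    if 10 <= 15 < price:
        factor = 8
        price = price + 12
    else:
        factor = factor + xs
    price = factor % (price % c)
    c = c + 26
    if 35 != 36:
        c = 5
    return c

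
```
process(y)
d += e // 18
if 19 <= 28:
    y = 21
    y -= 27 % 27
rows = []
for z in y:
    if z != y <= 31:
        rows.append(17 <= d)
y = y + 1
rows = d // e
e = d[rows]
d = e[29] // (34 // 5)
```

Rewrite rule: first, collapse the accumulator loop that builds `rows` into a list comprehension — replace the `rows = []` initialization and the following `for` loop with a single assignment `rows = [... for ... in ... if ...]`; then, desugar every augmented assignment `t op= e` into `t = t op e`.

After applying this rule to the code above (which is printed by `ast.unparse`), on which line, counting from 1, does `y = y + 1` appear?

7

Transformed code:
process(y)
d = d + e // 18
if 19 <= 28:
    y = 21
    y = y - 27 % 27
rows = [17 <= d for z in y if z != y <= 31]
y = y + 1
rows = d // e
e = d[rows]
d = e[29] // (34 // 5)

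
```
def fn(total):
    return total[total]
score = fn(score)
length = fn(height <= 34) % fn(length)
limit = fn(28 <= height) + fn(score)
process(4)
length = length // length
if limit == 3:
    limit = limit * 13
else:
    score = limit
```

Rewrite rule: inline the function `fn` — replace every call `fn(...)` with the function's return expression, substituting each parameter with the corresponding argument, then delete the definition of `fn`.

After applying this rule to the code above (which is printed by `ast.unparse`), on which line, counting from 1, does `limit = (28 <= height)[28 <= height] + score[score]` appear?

Transformed code:
score = score[score]
length = (height <= 34)[height <= 34] % length[length]
limit = (28 <= height)[28 <= height] + score[score]
process(4)
length = length // length
if limit == 3:
    limit = limit * 13
else:
    score = limit

3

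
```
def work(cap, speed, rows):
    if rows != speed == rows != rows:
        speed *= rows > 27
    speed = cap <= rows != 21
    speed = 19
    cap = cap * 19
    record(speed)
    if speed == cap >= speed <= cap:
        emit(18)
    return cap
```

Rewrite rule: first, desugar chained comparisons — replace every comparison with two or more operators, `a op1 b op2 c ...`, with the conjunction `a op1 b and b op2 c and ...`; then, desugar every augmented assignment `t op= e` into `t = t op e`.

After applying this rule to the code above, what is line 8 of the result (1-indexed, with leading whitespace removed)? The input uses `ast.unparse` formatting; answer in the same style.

if speed == cap and cap >= speed and (speed <= cap):

Transformed code:
def work(cap, speed, rows):
    if rows != speed and speed == rows and (rows != rows):
        speed = speed * (rows > 27)
    speed = cap <= rows and rows != 21
    speed = 19
    cap = cap * 19
    record(speed)
    if speed == cap and cap >= speed and (speed <= cap):
        emit(18)
    return cap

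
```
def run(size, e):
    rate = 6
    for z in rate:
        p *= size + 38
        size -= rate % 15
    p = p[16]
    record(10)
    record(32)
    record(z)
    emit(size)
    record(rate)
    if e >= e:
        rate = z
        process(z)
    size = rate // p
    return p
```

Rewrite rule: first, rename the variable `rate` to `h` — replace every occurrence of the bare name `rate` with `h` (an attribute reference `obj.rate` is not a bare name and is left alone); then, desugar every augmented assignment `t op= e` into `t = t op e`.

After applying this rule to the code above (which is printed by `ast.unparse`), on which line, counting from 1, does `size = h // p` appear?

Transformed code:
def run(size, e):
    h = 6
    for z in h:
        p = p * (size + 38)
        size = size - h % 15
    p = p[16]
    record(10)
    record(32)
    record(z)
    emit(size)
    record(h)
    if e >= e:
        h = z
        process(z)
    size = h // p
    return p

15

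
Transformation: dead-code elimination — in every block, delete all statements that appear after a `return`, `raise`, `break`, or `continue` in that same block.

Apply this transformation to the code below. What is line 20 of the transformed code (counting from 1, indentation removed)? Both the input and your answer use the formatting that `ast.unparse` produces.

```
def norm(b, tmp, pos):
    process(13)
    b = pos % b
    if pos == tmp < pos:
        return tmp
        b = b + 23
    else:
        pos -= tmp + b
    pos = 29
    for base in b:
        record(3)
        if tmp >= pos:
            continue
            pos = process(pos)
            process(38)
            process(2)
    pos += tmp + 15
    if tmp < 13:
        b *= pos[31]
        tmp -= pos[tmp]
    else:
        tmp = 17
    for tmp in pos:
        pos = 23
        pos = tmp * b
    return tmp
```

pos = 23

Transformed code:
def norm(b, tmp, pos):
    process(13)
    b = pos % b
    if pos == tmp < pos:
        return tmp
    else:
        pos -= tmp + b
    pos = 29
    for base in b:
        record(3)
        if tmp >= pos:
            continue
    pos += tmp + 15
    if tmp < 13:
        b *= pos[31]
        tmp -= pos[tmp]
    else:
        tmp = 17
    for tmp in pos:
        pos = 23
        pos = tmp * b
    return tmp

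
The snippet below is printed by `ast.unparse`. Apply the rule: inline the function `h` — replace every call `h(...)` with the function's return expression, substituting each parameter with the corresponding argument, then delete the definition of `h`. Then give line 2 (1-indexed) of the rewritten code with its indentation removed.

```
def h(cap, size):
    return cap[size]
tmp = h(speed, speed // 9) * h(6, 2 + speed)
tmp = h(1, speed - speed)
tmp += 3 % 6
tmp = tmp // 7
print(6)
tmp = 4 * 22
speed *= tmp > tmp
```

tmp = 1[speed - speed]

Transformed code:
tmp = speed[speed // 9] * 6[2 + speed]
tmp = 1[speed - speed]
tmp += 3 % 6
tmp = tmp // 7
print(6)
tmp = 4 * 22
speed *= tmp > tmp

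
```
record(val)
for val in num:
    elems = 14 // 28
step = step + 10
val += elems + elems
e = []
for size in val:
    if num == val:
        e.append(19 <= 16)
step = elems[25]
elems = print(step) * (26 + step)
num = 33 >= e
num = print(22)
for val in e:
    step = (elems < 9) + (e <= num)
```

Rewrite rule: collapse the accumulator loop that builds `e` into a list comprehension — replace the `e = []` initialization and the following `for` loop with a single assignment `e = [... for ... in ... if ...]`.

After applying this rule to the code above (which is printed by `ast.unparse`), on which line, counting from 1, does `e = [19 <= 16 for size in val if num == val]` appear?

6

Transformed code:
record(val)
for val in num:
    elems = 14 // 28
step = step + 10
val += elems + elems
e = [19 <= 16 for size in val if num == val]
step = elems[25]
elems = print(step) * (26 + step)
num = 33 >= e
num = print(22)
for val in e:
    step = (elems < 9) + (e <= num)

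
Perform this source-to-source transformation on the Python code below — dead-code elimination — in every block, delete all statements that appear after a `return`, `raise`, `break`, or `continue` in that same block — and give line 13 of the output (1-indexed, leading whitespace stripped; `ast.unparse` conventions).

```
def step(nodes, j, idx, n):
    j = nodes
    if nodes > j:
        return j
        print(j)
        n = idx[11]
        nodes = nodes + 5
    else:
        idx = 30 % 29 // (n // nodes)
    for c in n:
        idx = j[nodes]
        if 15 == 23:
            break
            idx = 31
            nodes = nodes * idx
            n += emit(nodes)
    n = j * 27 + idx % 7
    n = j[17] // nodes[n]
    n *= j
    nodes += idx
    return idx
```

n *= j

Transformed code:
def step(nodes, j, idx, n):
    j = nodes
    if nodes > j:
        return j
    else:
        idx = 30 % 29 // (n // nodes)
    for c in n:
        idx = j[nodes]
        if 15 == 23:
            break
    n = j * 27 + idx % 7
    n = j[17] // nodes[n]
    n *= j
    nodes += idx
    return idx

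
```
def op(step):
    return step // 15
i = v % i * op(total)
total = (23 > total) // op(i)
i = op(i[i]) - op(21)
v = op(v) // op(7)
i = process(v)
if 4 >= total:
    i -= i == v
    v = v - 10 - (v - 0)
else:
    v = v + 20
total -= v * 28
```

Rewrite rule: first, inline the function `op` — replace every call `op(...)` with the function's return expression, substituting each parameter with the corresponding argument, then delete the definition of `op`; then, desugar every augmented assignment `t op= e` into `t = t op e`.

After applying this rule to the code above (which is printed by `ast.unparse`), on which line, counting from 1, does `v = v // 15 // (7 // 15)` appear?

4

Transformed code:
i = v % i * (total // 15)
total = (23 > total) // (i // 15)
i = i[i] // 15 - 21 // 15
v = v // 15 // (7 // 15)
i = process(v)
if 4 >= total:
    i = i - (i == v)
    v = v - 10 - (v - 0)
else:
    v = v + 20
total = total - v * 28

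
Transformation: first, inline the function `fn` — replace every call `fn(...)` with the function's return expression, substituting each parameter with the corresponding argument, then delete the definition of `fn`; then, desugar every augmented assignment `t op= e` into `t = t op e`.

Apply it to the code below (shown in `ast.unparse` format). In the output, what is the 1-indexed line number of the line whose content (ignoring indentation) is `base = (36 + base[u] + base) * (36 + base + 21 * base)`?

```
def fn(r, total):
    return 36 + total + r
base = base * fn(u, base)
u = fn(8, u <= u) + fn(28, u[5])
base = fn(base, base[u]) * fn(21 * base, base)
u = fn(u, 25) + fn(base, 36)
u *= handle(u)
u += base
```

3

Transformed code:
base = base * (36 + base + u)
u = 36 + (u <= u) + 8 + (36 + u[5] + 28)
base = (36 + base[u] + base) * (36 + base + 21 * base)
u = 36 + 25 + u + (36 + 36 + base)
u = u * handle(u)
u = u + base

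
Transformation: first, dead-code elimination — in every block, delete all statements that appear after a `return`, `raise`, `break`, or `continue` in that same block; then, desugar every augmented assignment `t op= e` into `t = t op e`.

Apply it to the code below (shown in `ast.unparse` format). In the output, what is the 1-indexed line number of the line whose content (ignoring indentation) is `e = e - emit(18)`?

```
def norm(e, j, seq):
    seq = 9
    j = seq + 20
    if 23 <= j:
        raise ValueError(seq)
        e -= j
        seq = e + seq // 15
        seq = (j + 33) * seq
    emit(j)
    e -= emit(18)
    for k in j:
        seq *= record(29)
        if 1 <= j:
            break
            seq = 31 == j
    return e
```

7

Transformed code:
def norm(e, j, seq):
    seq = 9
    j = seq + 20
    if 23 <= j:
        raise ValueError(seq)
    emit(j)
    e = e - emit(18)
    for k in j:
        seq = seq * record(29)
        if 1 <= j:
            break
    return e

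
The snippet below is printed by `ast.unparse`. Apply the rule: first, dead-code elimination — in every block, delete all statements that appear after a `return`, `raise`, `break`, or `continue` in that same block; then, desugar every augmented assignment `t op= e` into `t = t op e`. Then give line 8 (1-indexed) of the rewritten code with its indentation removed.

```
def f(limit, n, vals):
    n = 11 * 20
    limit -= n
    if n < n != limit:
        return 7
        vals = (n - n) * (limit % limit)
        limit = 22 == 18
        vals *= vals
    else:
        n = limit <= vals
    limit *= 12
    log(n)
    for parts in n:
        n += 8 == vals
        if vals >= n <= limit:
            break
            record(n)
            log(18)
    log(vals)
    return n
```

limit = limit * 12

Transformed code:
def f(limit, n, vals):
    n = 11 * 20
    limit = limit - n
    if n < n != limit:
        return 7
    else:
        n = limit <= vals
    limit = limit * 12
    log(n)
    for parts in n:
        n = n + (8 == vals)
        if vals >= n <= limit:
            break
    log(vals)
    return n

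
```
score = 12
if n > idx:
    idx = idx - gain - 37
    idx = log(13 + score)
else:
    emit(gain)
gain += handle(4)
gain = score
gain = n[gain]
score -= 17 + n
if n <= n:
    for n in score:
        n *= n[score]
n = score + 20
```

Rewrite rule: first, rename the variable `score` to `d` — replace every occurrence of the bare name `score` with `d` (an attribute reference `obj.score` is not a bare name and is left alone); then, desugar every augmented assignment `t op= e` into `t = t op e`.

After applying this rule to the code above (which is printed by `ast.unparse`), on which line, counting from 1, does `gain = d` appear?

8

Transformed code:
d = 12
if n > idx:
    idx = idx - gain - 37
    idx = log(13 + d)
else:
    emit(gain)
gain = gain + handle(4)
gain = d
gain = n[gain]
d = d - (17 + n)
if n <= n:
    for n in d:
        n = n * n[d]
n = d + 20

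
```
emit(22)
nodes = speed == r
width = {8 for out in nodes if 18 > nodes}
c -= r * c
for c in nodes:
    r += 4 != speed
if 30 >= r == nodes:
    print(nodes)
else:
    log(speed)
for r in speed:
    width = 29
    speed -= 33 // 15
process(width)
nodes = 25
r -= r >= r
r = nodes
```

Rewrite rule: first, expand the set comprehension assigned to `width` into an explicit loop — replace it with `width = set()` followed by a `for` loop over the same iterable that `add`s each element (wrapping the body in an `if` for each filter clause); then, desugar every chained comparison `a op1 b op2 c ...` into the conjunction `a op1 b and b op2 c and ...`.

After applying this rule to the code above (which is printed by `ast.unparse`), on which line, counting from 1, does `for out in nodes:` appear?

4

Transformed code:
emit(22)
nodes = speed == r
width = set()
for out in nodes:
    if 18 > nodes:
        width.add(8)
c -= r * c
for c in nodes:
    r += 4 != speed
if 30 >= r and r == nodes:
    print(nodes)
else:
    log(speed)
for r in speed:
    width = 29
    speed -= 33 // 15
process(width)
nodes = 25
r -= r >= r
r = nodes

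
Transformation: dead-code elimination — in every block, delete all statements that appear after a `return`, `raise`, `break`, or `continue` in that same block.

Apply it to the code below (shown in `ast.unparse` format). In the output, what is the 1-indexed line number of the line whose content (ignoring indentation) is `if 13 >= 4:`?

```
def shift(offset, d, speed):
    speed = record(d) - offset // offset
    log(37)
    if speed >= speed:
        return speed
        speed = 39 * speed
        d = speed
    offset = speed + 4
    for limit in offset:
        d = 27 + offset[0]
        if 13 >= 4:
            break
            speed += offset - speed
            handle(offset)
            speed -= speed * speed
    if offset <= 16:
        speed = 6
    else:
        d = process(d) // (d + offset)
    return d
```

Transformed code:
def shift(offset, d, speed):
    speed = record(d) - offset // offset
    log(37)
    if speed >= speed:
        return speed
    offset = speed + 4
    for limit in offset:
        d = 27 + offset[0]
        if 13 >= 4:
            break
    if offset <= 16:
        speed = 6
    else:
        d = process(d) // (d + offset)
    return d

9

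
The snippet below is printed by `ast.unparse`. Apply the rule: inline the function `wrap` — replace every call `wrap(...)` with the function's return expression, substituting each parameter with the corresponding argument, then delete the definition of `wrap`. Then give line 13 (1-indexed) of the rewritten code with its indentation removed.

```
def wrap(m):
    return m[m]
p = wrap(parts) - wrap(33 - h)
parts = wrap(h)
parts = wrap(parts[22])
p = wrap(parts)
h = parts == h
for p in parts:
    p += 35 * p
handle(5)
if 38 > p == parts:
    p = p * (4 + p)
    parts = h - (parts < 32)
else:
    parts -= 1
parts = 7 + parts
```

Transformed code:
p = parts[parts] - (33 - h)[33 - h]
parts = h[h]
parts = parts[22][parts[22]]
p = parts[parts]
h = parts == h
for p in parts:
    p += 35 * p
handle(5)
if 38 > p == parts:
    p = p * (4 + p)
    parts = h - (parts < 32)
else:
    parts -= 1
parts = 7 + parts

parts -= 1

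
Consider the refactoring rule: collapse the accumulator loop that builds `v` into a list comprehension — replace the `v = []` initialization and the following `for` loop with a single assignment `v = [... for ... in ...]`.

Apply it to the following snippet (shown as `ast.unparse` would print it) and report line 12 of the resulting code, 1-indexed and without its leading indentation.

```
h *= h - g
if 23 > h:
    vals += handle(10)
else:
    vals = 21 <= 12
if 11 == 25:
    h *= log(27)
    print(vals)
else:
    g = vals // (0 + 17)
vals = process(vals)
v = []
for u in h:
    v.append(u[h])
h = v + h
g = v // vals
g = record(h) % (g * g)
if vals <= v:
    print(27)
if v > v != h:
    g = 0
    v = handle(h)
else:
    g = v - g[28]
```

v = [u[h] for u in h]

Transformed code:
h *= h - g
if 23 > h:
    vals += handle(10)
else:
    vals = 21 <= 12
if 11 == 25:
    h *= log(27)
    print(vals)
else:
    g = vals // (0 + 17)
vals = process(vals)
v = [u[h] for u in h]
h = v + h
g = v // vals
g = record(h) % (g * g)
if vals <= v:
    print(27)
if v > v != h:
    g = 0
    v = handle(h)
else:
    g = v - g[28]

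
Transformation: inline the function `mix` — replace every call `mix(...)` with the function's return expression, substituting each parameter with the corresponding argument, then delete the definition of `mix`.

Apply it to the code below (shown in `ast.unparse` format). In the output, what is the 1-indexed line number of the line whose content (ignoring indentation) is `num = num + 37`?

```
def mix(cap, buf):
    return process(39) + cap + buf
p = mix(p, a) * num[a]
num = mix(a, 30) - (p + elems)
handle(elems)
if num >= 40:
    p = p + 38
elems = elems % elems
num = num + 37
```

Transformed code:
p = (process(39) + p + a) * num[a]
num = process(39) + a + 30 - (p + elems)
handle(elems)
if num >= 40:
    p = p + 38
elems = elems % elems
num = num + 37

7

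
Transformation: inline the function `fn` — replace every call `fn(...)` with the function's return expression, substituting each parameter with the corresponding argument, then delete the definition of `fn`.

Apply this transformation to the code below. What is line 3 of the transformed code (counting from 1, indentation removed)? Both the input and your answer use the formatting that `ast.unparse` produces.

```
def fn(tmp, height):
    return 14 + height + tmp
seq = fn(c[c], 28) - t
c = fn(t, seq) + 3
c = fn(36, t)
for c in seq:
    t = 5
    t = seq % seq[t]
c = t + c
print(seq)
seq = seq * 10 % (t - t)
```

Transformed code:
seq = 14 + 28 + c[c] - t
c = 14 + seq + t + 3
c = 14 + t + 36
for c in seq:
    t = 5
    t = seq % seq[t]
c = t + c
print(seq)
seq = seq * 10 % (t - t)

c = 14 + t + 36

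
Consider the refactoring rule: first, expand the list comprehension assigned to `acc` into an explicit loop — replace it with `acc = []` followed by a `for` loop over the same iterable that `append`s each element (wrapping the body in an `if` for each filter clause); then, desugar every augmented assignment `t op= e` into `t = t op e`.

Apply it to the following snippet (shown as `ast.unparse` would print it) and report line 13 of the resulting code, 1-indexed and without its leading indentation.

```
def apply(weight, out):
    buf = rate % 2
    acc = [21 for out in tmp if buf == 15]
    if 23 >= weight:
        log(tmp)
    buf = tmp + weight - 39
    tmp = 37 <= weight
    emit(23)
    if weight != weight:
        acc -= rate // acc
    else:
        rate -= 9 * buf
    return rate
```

Transformed code:
def apply(weight, out):
    buf = rate % 2
    acc = []
    for out in tmp:
        if buf == 15:
            acc.append(21)
    if 23 >= weight:
        log(tmp)
    buf = tmp + weight - 39
    tmp = 37 <= weight
    emit(23)
    if weight != weight:
        acc = acc - rate // acc
    else:
        rate = rate - 9 * buf
    return rate

acc = acc - rate // acc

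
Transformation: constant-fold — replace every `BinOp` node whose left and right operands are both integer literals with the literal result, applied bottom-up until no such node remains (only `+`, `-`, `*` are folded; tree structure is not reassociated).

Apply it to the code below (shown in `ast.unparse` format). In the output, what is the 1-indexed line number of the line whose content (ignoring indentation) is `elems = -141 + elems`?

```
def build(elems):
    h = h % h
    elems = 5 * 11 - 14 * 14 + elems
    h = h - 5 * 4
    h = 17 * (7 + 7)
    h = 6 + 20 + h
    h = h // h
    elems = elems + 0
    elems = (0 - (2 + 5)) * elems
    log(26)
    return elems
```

3

Transformed code:
def build(elems):
    h = h % h
    elems = -141 + elems
    h = h - 20
    h = 238
    h = 26 + h
    h = h // h
    elems = elems + 0
    elems = -7 * elems
    log(26)
    return elems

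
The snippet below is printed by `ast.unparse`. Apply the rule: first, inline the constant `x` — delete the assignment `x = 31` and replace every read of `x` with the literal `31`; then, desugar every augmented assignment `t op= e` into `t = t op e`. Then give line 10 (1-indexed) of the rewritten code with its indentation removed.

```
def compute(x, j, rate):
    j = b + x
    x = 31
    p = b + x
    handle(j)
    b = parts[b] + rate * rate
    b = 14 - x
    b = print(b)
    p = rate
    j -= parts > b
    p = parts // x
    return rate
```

p = parts // 31

Transformed code:
def compute(x, j, rate):
    j = b + 31
    p = b + 31
    handle(j)
    b = parts[b] + rate * rate
    b = 14 - 31
    b = print(b)
    p = rate
    j = j - (parts > b)
    p = parts // 31
    return rate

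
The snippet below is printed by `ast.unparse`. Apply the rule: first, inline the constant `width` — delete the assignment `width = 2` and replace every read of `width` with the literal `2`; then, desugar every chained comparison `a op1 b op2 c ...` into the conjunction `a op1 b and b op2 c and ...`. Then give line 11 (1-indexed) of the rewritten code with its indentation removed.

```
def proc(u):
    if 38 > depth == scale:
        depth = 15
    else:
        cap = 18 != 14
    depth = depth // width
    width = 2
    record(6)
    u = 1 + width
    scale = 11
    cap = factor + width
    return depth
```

return depth

Transformed code:
def proc(u):
    if 38 > depth and depth == scale:
        depth = 15
    else:
        cap = 18 != 14
    depth = depth // 2
    record(6)
    u = 1 + 2
    scale = 11
    cap = factor + 2
    return depth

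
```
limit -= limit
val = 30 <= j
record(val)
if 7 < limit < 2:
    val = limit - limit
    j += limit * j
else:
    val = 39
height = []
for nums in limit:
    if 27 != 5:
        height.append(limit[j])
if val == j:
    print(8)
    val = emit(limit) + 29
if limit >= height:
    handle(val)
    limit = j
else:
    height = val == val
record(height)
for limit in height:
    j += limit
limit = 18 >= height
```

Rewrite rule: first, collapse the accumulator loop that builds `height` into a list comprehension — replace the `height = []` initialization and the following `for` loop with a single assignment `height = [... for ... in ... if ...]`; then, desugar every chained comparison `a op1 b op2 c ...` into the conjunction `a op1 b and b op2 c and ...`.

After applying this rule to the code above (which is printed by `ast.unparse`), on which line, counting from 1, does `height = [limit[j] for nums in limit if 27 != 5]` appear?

Transformed code:
limit -= limit
val = 30 <= j
record(val)
if 7 < limit and limit < 2:
    val = limit - limit
    j += limit * j
else:
    val = 39
height = [limit[j] for nums in limit if 27 != 5]
if val == j:
    print(8)
    val = emit(limit) + 29
if limit >= height:
    handle(val)
    limit = j
else:
    height = val == val
record(height)
for limit in height:
    j += limit
limit = 18 >= height

9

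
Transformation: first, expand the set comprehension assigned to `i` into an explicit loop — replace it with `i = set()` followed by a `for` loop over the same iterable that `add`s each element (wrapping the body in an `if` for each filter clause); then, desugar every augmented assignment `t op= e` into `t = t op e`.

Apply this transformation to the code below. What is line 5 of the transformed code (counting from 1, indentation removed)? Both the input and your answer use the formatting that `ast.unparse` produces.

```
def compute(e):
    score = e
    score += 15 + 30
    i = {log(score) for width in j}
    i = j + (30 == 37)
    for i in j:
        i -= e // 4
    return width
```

Transformed code:
def compute(e):
    score = e
    score = score + (15 + 30)
    i = set()
    for width in j:
        i.add(log(score))
    i = j + (30 == 37)
    for i in j:
        i = i - e // 4
    return width

for width in j:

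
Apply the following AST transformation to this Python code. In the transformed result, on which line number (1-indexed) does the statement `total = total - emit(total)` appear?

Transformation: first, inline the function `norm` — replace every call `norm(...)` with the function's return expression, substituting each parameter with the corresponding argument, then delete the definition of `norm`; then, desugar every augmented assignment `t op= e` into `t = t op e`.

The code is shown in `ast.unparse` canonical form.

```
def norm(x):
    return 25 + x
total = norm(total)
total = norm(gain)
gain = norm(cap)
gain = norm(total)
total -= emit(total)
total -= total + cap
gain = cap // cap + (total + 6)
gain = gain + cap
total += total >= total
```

5

Transformed code:
total = 25 + total
total = 25 + gain
gain = 25 + cap
gain = 25 + total
total = total - emit(total)
total = total - (total + cap)
gain = cap // cap + (total + 6)
gain = gain + cap
total = total + (total >= total)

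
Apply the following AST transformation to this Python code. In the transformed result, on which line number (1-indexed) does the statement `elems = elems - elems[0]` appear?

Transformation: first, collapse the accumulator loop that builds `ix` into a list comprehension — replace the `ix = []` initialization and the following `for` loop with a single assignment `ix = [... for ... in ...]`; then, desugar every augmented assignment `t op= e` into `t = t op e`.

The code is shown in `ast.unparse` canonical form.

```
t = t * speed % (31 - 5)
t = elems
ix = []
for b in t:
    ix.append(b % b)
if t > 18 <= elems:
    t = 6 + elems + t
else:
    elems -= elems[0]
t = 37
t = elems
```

Transformed code:
t = t * speed % (31 - 5)
t = elems
ix = [b % b for b in t]
if t > 18 <= elems:
    t = 6 + elems + t
else:
    elems = elems - elems[0]
t = 37
t = elems

7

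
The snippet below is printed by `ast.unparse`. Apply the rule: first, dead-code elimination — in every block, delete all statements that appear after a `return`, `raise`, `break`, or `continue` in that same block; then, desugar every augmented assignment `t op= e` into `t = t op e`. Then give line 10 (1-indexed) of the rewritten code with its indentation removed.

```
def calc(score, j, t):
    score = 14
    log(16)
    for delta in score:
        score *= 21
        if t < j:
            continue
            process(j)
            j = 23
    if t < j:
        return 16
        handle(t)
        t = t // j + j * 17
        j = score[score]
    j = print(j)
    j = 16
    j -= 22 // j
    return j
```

j = print(j)

Transformed code:
def calc(score, j, t):
    score = 14
    log(16)
    for delta in score:
        score = score * 21
        if t < j:
            continue
    if t < j:
        return 16
    j = print(j)
    j = 16
    j = j - 22 // j
    return j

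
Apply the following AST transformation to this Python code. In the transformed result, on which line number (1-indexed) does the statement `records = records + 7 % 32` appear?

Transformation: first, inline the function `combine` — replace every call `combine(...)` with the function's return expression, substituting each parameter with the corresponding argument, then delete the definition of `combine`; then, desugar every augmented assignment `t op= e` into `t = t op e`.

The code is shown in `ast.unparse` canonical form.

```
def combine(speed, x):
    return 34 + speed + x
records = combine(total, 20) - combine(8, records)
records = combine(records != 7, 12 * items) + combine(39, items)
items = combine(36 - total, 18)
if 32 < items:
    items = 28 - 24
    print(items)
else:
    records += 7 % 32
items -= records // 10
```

8

Transformed code:
records = 34 + total + 20 - (34 + 8 + records)
records = 34 + (records != 7) + 12 * items + (34 + 39 + items)
items = 34 + (36 - total) + 18
if 32 < items:
    items = 28 - 24
    print(items)
else:
    records = records + 7 % 32
items = items - records // 10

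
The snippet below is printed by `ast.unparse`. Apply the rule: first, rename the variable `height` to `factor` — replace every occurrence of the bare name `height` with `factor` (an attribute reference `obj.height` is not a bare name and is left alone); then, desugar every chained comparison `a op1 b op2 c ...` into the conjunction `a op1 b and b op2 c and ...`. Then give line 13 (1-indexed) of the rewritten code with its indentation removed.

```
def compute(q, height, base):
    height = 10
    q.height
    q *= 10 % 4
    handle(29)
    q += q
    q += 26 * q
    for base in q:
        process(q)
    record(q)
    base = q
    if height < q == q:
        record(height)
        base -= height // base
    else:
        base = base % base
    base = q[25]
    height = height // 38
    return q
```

Transformed code:
def compute(q, factor, base):
    factor = 10
    q.height
    q *= 10 % 4
    handle(29)
    q += q
    q += 26 * q
    for base in q:
        process(q)
    record(q)
    base = q
    if factor < q and q == q:
        record(factor)
        base -= factor // base
    else:
        base = base % base
    base = q[25]
    factor = factor // 38
    return q

record(factor)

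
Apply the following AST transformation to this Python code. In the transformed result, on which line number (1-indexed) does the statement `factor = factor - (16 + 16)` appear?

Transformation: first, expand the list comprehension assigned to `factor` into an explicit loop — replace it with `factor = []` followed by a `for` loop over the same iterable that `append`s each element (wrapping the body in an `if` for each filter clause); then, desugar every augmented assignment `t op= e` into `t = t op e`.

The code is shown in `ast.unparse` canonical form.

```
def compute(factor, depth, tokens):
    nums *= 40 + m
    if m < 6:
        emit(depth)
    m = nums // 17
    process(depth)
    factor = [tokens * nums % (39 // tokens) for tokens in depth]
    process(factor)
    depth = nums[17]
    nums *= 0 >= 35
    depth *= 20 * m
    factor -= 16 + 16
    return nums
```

Transformed code:
def compute(factor, depth, tokens):
    nums = nums * (40 + m)
    if m < 6:
        emit(depth)
    m = nums // 17
    process(depth)
    factor = []
    for tokens in depth:
        factor.append(tokens * nums % (39 // tokens))
    process(factor)
    depth = nums[17]
    nums = nums * (0 >= 35)
    depth = depth * (20 * m)
    factor = factor - (16 + 16)
    return nums

14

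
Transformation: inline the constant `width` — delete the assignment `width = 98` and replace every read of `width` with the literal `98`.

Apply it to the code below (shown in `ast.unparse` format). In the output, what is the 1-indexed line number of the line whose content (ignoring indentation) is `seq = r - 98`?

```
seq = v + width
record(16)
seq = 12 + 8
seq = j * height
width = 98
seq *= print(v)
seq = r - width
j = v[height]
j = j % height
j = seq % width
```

Transformed code:
seq = v + 98
record(16)
seq = 12 + 8
seq = j * height
seq *= print(v)
seq = r - 98
j = v[height]
j = j % height
j = seq % 98

6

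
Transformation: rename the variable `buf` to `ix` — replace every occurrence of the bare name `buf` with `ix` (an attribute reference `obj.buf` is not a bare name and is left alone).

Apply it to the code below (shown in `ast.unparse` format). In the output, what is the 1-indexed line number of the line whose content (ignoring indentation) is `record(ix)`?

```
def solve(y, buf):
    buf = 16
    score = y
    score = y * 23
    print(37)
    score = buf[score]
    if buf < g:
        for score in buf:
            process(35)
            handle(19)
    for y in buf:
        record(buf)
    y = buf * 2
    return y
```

Transformed code:
def solve(y, ix):
    ix = 16
    score = y
    score = y * 23
    print(37)
    score = ix[score]
    if ix < g:
        for score in ix:
            process(35)
            handle(19)
    for y in ix:
        record(ix)
    y = ix * 2
    return y

12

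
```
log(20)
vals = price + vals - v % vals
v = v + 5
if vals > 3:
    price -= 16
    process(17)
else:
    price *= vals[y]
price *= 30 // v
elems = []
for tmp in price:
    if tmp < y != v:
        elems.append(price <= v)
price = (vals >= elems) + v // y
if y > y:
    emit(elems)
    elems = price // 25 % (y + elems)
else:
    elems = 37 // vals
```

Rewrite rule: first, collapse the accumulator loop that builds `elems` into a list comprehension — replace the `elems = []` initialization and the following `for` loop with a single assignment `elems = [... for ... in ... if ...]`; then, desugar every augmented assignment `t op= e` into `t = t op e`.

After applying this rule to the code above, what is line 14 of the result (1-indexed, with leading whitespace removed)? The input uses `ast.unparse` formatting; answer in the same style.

Transformed code:
log(20)
vals = price + vals - v % vals
v = v + 5
if vals > 3:
    price = price - 16
    process(17)
else:
    price = price * vals[y]
price = price * (30 // v)
elems = [price <= v for tmp in price if tmp < y != v]
price = (vals >= elems) + v // y
if y > y:
    emit(elems)
    elems = price // 25 % (y + elems)
else:
    elems = 37 // vals

elems = price // 25 % (y + elems)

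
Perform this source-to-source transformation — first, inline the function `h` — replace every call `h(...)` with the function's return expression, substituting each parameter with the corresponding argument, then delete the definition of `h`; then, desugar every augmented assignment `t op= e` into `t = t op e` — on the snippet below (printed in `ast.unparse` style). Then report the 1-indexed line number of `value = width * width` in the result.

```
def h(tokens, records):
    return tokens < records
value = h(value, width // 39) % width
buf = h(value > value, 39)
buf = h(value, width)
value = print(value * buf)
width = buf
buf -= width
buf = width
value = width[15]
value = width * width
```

Transformed code:
value = (value < width // 39) % width
buf = (value > value) < 39
buf = value < width
value = print(value * buf)
width = buf
buf = buf - width
buf = width
value = width[15]
value = width * width

9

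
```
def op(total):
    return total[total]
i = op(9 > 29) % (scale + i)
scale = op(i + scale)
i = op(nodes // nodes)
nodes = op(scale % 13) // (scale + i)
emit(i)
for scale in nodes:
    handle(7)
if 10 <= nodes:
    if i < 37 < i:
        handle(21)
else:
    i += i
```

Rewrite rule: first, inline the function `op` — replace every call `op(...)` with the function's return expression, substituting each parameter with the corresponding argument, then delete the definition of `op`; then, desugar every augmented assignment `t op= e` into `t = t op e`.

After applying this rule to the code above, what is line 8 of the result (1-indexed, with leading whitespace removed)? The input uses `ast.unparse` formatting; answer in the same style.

if 10 <= nodes:

Transformed code:
i = (9 > 29)[9 > 29] % (scale + i)
scale = (i + scale)[i + scale]
i = (nodes // nodes)[nodes // nodes]
nodes = (scale % 13)[scale % 13] // (scale + i)
emit(i)
for scale in nodes:
    handle(7)
if 10 <= nodes:
    if i < 37 < i:
        handle(21)
else:
    i = i + i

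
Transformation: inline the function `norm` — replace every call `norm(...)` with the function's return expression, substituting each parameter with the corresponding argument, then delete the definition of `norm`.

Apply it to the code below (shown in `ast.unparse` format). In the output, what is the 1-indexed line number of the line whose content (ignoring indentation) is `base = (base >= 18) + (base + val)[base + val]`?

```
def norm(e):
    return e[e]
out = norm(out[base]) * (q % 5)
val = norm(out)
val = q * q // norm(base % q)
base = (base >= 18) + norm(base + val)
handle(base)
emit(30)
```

4

Transformed code:
out = out[base][out[base]] * (q % 5)
val = out[out]
val = q * q // (base % q)[base % q]
base = (base >= 18) + (base + val)[base + val]
handle(base)
emit(30)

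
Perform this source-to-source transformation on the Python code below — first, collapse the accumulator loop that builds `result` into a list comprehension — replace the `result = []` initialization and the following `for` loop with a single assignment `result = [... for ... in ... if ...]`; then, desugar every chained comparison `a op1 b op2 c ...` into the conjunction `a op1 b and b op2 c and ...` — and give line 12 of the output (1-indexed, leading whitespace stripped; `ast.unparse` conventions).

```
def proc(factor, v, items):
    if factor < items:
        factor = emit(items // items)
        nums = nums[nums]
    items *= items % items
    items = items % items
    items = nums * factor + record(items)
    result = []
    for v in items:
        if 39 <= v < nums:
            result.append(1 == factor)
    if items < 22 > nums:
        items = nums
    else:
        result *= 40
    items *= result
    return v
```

result *= 40

Transformed code:
def proc(factor, v, items):
    if factor < items:
        factor = emit(items // items)
        nums = nums[nums]
    items *= items % items
    items = items % items
    items = nums * factor + record(items)
    result = [1 == factor for v in items if 39 <= v and v < nums]
    if items < 22 and 22 > nums:
        items = nums
    else:
        result *= 40
    items *= result
    return v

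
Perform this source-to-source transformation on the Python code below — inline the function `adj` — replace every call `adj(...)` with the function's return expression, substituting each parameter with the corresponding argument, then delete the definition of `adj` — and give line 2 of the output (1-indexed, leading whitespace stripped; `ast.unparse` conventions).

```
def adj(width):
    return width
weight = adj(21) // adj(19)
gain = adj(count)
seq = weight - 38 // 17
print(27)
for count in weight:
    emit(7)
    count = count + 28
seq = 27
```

Transformed code:
weight = 21 // 19
gain = count
seq = weight - 38 // 17
print(27)
for count in weight:
    emit(7)
    count = count + 28
seq = 27

gain = count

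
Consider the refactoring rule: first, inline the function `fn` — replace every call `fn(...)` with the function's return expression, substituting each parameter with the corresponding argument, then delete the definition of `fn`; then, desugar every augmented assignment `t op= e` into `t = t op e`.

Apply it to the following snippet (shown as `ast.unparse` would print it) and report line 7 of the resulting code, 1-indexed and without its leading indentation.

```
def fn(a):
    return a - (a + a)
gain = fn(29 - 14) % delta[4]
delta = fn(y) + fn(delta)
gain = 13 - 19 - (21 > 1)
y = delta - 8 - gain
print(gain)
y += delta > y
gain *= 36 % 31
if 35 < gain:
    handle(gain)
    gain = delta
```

gain = gain * (36 % 31)

Transformed code:
gain = (29 - 14 - (29 - 14 + (29 - 14))) % delta[4]
delta = y - (y + y) + (delta - (delta + delta))
gain = 13 - 19 - (21 > 1)
y = delta - 8 - gain
print(gain)
y = y + (delta > y)
gain = gain * (36 % 31)
if 35 < gain:
    handle(gain)
    gain = delta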